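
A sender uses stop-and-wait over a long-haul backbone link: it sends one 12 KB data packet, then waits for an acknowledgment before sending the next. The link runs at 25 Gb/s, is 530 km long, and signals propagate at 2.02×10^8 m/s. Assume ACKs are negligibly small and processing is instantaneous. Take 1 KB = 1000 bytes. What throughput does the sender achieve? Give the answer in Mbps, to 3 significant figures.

t_tx = L/R = 96000/25000000000 = 3.84e-06 s.
t_prop = 530000/202000000 = 0.00262376 s; RTT = 0.00524752 s.
Cycle = t_tx + RTT = 0.00525136 s.
Throughput = L / cycle = 96000 / 0.00525136 = 18.3 Mbps.

18.3 Mbps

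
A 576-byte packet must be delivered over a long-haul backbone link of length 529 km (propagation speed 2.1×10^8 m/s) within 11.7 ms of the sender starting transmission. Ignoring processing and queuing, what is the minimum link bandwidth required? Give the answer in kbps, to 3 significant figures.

L = 4608 bits.
Propagation delay = 529000 / 210000000 = 2.51905 ms.
Transmission budget = 11.7 − 2.51905 = 9.18095 ms.
R ≥ L / t_tx = 4608 bits / 0.00918095 s = 502 kbps.

502 kbps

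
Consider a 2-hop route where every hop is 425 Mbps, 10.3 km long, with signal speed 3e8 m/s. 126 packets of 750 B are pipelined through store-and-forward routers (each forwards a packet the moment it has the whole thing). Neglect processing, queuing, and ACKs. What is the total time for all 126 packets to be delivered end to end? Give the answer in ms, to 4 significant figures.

Per-hop transmission t_tx = L/R = 6000/425000000 = 0.0141176 ms.
Per-hop propagation t_prop = 10300/300000000 = 0.0343333 ms.
Pipeline fill: first packet needs 2·t_tx to clear all hops; remaining 125 packets each add one t_tx.
Total = (2+126-1)·t_tx + 2·t_prop = 127·0.0141176 + 2·0.0343333 = 1.862 ms.

1.862 ms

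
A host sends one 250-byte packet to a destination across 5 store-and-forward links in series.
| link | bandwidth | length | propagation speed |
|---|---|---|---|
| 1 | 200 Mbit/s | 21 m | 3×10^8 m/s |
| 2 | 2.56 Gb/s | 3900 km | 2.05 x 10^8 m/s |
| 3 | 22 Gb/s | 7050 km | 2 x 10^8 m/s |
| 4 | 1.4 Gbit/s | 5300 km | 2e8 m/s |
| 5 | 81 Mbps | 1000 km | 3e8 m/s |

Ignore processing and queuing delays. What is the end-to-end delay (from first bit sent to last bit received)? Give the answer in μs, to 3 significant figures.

L = 250 × 8 = 2000 bits.
Transmission delays (L/R per hop): 10, 0.78125, 0.0909091, 1.42857, 24.6914 μs; sum = 36.9921 μs.
Propagation delays (d/s per hop): 0.07, 19024.4, 35250, 26500, 3333.33 μs; sum = 84107.8 μs.
End-to-end = 84100 μs.

84100 μs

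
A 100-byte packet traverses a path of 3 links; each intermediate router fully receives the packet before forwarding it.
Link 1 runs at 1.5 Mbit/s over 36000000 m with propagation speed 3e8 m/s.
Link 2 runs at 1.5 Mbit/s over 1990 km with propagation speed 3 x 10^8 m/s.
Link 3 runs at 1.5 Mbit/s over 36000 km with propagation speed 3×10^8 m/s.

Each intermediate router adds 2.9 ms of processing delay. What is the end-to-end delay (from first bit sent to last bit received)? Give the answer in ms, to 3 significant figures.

254 ms

L = 100 × 8 = 800 bits.
Transmission delay per hop = L/R = 800/1500000 = 0.533333 ms; 3 hops → 1.6 ms.
Propagation delays (d/s per hop): 120, 6.63333, 120 ms; sum = 246.633 ms.
Processing at 2 router(s): 2 × 2.9 ms = 5.8 ms.
End-to-end = 254 ms.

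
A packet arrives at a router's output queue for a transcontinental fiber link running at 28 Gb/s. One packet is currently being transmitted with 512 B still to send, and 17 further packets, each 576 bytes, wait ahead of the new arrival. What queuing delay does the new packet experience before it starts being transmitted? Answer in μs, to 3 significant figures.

2.94 μs

Each queued packet: L/R = 4608/28000000000 = 0.164571 μs.
17 queued → 2.79771 μs.
Plus remaining 4096 bits of current packet: 0.146286 μs.
Queuing delay = 2.94 μs.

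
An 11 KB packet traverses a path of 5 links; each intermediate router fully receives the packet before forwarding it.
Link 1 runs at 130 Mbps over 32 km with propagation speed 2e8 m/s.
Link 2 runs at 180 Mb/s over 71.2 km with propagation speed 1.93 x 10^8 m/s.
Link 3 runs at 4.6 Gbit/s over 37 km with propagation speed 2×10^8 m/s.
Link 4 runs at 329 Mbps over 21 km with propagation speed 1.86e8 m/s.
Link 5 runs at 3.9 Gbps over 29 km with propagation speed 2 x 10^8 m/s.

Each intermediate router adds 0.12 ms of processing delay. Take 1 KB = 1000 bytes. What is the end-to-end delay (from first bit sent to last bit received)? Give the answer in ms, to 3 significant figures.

2.93 ms

L = 88000 bits.
Transmission delays (L/R per hop): 0.676923, 0.488889, 0.0191304, 0.267477, 0.0225641 ms; sum = 1.47498 ms.
Propagation delays (d/s per hop): 0.16, 0.368912, 0.185, 0.112903, 0.145 ms; sum = 0.971815 ms.
Processing at 4 router(s): 4 × 0.12 ms = 0.48 ms.
End-to-end = 2.93 ms.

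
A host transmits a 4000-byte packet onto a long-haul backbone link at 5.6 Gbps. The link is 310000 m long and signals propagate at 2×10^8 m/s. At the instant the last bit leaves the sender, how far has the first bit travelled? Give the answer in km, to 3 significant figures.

1.14 km

t_tx = L/R = 32000/5600000000 = 5.71429e-06 s.
Distance = s × t_tx = 200000000 × 5.71429e-06 = 1.14 km.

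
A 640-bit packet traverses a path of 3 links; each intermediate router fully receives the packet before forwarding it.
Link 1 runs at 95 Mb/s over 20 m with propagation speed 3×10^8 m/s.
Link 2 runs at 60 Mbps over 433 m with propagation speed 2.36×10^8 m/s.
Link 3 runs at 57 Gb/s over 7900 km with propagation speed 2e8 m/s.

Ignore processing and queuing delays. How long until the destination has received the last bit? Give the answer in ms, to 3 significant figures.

Transmission delays (L/R per hop): 0.00673684, 0.0106667, 1.12281e-05 ms; sum = 0.0174147 ms.
Propagation delays (d/s per hop): 6.66667e-05, 0.00183475, 39.5 ms; sum = 39.5019 ms.
End-to-end = 39.5 ms.

39.5 ms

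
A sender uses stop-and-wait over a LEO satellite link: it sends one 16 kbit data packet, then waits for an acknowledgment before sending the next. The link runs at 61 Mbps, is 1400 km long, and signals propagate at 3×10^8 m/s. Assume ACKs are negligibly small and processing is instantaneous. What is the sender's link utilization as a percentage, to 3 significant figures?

2.73 %

t_tx = L/R = 16000/61000000 = 0.000262295 s.
t_prop = 1400000/300000000 = 0.00466667 s; RTT = 0.00933333 s.
Cycle = t_tx + RTT = 0.00959563 s.
Utilization = t_tx / cycle = 0.000262295/0.00959563 = 2.73 %.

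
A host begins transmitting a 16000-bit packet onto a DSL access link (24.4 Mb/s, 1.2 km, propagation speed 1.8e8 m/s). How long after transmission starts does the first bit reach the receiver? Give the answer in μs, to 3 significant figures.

First bit experiences only propagation delay: d/s = 1200/180000000 = 6.67 μs.

6.67 μs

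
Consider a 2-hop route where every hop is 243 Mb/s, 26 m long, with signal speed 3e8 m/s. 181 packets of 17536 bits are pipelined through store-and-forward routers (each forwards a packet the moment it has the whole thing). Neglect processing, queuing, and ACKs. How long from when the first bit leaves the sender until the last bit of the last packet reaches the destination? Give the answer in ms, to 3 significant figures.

13.1 ms

Per-hop transmission t_tx = L/R = 17536/243000000 = 0.0721646 ms.
Per-hop propagation t_prop = 26/300000000 = 8.66667e-05 ms.
Pipeline fill: first packet needs 2·t_tx to clear all hops; remaining 180 packets each add one t_tx.
Total = (2+181-1)·t_tx + 2·t_prop = 182·0.0721646 + 2·8.66667e-05 = 13.1 ms.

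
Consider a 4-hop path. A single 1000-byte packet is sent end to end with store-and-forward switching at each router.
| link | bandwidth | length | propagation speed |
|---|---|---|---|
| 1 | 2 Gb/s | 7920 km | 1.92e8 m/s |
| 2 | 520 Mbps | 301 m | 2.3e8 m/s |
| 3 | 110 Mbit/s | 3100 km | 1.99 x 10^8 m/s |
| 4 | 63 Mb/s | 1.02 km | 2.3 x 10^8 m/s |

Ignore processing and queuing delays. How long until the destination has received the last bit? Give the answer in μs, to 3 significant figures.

57100 μs

L = 1000 × 8 = 8000 bits.
Transmission delays (L/R per hop): 4, 15.3846, 72.7273, 126.984 μs; sum = 219.096 μs.
Propagation delays (d/s per hop): 41250, 1.3087, 15577.9, 4.43478 μs; sum = 56833.6 μs.
End-to-end = 57100 μs.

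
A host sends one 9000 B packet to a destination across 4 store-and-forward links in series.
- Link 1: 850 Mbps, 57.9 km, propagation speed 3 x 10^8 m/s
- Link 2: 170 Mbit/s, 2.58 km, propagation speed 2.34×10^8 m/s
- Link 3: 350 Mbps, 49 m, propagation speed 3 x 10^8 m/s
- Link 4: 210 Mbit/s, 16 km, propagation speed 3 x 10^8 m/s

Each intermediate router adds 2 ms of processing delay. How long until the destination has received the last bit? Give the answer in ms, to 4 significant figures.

L = 9000 × 8 = 72000 bits.
Transmission delays (L/R per hop): 0.0847059, 0.423529, 0.205714, 0.342857 ms; sum = 1.05681 ms.
Propagation delays (d/s per hop): 0.193, 0.0110256, 0.000163333, 0.0533333 ms; sum = 0.257522 ms.
Processing at 3 router(s): 3 × 2 ms = 6 ms.
End-to-end = 7.314 ms.

7.314 ms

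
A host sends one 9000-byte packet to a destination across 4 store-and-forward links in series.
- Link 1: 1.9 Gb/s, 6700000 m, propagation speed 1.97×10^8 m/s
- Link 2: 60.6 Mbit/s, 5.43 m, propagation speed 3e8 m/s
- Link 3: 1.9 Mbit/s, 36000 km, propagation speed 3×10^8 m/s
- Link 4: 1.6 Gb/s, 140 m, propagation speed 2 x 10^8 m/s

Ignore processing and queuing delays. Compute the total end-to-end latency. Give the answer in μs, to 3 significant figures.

L = 9000 × 8 = 72000 bits.
Transmission delays (L/R per hop): 37.8947, 1188.12, 37894.7, 45 μs; sum = 39165.8 μs.
Propagation delays (d/s per hop): 34010.2, 0.0181, 120000, 0.7 μs; sum = 154011 μs.
End-to-end = 193000 μs.

193000 μs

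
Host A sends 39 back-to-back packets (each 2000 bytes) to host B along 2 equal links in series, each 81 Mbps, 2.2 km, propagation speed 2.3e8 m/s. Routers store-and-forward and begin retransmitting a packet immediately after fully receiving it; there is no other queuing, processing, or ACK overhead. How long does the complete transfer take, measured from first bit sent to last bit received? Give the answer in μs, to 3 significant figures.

Per-hop transmission t_tx = L/R = 16000/81000000 = 197.531 μs.
Per-hop propagation t_prop = 2200/2.3e+08 = 9.56522 μs.
Pipeline fill: first packet needs 2·t_tx to clear all hops; remaining 38 packets each add one t_tx.
Total = (2+39-1)·t_tx + 2·t_prop = 40·197.531 + 2·9.56522 = 7920 μs.

7920 μs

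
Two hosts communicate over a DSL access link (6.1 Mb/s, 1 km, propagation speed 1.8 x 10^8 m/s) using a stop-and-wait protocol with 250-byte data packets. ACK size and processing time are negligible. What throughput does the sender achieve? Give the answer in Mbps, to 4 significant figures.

5.900 Mbps

t_tx = L/R = 2000/6100000 = 0.000327869 s.
t_prop = 1000/180000000 = 5.55556e-06 s; RTT = 1.11111e-05 s.
Cycle = t_tx + RTT = 0.00033898 s.
Throughput = L / cycle = 2000 / 0.00033898 = 5.900 Mbps.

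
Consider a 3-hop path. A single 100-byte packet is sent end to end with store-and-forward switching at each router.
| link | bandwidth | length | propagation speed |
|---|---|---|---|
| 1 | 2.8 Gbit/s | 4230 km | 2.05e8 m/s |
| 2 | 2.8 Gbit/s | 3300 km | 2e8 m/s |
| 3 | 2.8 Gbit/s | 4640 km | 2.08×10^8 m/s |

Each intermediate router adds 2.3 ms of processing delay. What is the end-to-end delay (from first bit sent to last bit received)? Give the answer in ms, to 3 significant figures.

64.0 ms

L = 100 × 8 = 800 bits.
Transmission delay per hop = L/R = 800/2800000000 = 0.000285714 ms; 3 hops → 0.000857143 ms.
Propagation delays (d/s per hop): 20.6341, 16.5, 22.3077 ms; sum = 59.4418 ms.
Processing at 2 router(s): 2 × 2.3 ms = 4.6 ms.
End-to-end = 64.0 ms.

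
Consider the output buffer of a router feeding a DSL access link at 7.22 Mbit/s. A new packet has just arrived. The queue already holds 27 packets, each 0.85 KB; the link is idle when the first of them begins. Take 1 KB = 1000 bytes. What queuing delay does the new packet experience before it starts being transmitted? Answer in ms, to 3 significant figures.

Each queued packet: L/R = 6800/7220000 = 0.941828 ms.
27 queued → 25.4294 ms.
Queuing delay = 25.4 ms.

25.4 ms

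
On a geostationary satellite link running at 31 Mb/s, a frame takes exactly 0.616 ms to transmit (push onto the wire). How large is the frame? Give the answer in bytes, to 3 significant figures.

2390 bytes

L = R × t_tx = 31000000 b/s × 0.000616 s = 19096 bits.
In bytes: 19096 / 8 = 2390 bytes.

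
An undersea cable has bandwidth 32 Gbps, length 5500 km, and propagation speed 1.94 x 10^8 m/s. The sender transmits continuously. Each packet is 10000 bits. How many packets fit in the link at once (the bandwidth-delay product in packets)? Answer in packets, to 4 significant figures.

90720 packets

Propagation delay = 5500000 / 194000000 = 0.0283505 s.
BDP = R × t_prop = 32000000000 × 0.0283505 = 907216000 bits.
In packets of 10000 bits: 90720 packets.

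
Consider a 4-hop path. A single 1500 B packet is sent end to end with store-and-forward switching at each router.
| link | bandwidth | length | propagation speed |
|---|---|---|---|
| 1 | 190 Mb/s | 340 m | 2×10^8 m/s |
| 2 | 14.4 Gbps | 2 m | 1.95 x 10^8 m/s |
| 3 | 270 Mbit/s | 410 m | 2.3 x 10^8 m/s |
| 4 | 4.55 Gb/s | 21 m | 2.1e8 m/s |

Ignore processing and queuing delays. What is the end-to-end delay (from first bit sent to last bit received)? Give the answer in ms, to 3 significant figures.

L = 1500 × 8 = 12000 bits.
Transmission delays (L/R per hop): 0.0631579, 0.000833333, 0.0444444, 0.00263736 ms; sum = 0.111073 ms.
Propagation delays (d/s per hop): 0.0017, 1.02564e-05, 0.00178261, 0.0001 ms; sum = 0.00359287 ms.
End-to-end = 0.115 ms.

0.115 ms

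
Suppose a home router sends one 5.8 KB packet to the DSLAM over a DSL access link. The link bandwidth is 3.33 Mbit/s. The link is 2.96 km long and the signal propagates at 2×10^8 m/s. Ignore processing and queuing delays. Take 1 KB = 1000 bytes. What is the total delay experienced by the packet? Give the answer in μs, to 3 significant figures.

13900 μs

L = 46400 bits.
Transmission delay = L/R = 46400 / 3330000 = 13933.9 μs.
Propagation delay = d/s = 2960 m / 200000000 m/s = 14.8 μs.
Total = 13900 μs.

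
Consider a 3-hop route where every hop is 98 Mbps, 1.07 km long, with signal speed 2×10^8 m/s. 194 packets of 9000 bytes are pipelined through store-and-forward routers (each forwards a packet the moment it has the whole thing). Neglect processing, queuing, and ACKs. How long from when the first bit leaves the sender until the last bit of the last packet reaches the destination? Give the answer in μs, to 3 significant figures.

144000 μs

Per-hop transmission t_tx = L/R = 72000/98000000 = 734.694 μs.
Per-hop propagation t_prop = 1070/200000000 = 5.35 μs.
Pipeline fill: first packet needs 3·t_tx to clear all hops; remaining 193 packets each add one t_tx.
Total = (3+194-1)·t_tx + 3·t_prop = 196·734.694 + 3·5.35 = 144000 μs.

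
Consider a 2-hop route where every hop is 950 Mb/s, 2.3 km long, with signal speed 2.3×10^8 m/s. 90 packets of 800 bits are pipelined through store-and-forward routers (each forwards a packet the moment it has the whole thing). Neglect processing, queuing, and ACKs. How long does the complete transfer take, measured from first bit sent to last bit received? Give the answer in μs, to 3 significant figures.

Per-hop transmission t_tx = L/R = 800/950000000 = 0.842105 μs.
Per-hop propagation t_prop = 2300/2.3e+08 = 10 μs.
Pipeline fill: first packet needs 2·t_tx to clear all hops; remaining 89 packets each add one t_tx.
Total = (2+90-1)·t_tx + 2·t_prop = 91·0.842105 + 2·10 = 96.6 μs.

96.6 μs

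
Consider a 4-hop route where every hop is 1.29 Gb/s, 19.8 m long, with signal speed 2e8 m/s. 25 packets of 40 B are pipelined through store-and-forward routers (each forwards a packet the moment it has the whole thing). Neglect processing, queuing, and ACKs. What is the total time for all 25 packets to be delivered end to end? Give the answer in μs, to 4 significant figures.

7.342 μs

Per-hop transmission t_tx = L/R = 320/1290000000 = 0.248062 μs.
Per-hop propagation t_prop = 19.8/200000000 = 0.099 μs.
Pipeline fill: first packet needs 4·t_tx to clear all hops; remaining 24 packets each add one t_tx.
Total = (4+25-1)·t_tx + 4·t_prop = 28·0.248062 + 4·0.099 = 7.342 μs.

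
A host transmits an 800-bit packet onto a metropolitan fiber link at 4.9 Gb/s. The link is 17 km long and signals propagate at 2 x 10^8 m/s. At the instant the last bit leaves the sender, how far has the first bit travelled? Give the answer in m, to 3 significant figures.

t_tx = L/R = 800/4900000000 = 1.63265e-07 s.
Distance = s × t_tx = 200000000 × 1.63265e-07 = 32.7 m.

32.7 m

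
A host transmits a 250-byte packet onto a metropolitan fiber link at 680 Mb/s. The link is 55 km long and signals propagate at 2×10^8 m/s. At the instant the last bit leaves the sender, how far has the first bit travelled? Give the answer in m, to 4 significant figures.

t_tx = L/R = 2000/680000000 = 2.94118e-06 s.
Distance = s × t_tx = 200000000 × 2.94118e-06 = 588.2 m.

588.2 m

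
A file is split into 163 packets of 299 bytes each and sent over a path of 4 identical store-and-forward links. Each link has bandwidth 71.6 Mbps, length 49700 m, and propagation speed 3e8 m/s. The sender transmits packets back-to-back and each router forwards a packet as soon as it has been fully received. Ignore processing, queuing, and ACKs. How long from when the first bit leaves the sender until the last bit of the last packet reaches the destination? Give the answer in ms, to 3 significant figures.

6.21 ms

Per-hop transmission t_tx = L/R = 2392/71600000 = 0.0334078 ms.
Per-hop propagation t_prop = 49700/300000000 = 0.165667 ms.
Pipeline fill: first packet needs 4·t_tx to clear all hops; remaining 162 packets each add one t_tx.
Total = (4+163-1)·t_tx + 4·t_prop = 166·0.0334078 + 4·0.165667 = 6.21 ms.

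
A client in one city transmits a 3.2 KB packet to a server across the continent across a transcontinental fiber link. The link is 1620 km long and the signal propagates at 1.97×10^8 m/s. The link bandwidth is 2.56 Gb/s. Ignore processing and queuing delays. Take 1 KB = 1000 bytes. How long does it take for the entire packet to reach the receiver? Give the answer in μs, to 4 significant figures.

8233 μs

L = 25600 bits.
Transmission delay = L/R = 25600 / 2560000000 = 10 μs.
Propagation delay = d/s = 1620000 m / 197000000 m/s = 8223.35 μs.
Total = 8233 μs.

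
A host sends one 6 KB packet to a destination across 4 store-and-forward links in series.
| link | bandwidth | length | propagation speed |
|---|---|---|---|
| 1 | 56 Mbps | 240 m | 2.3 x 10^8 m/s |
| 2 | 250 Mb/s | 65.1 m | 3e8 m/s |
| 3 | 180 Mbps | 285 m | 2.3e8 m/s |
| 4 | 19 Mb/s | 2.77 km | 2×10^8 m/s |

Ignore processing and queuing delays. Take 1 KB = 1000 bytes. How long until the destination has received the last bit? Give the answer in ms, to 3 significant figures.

3.86 ms

L = 48000 bits.
Transmission delays (L/R per hop): 0.857143, 0.192, 0.266667, 2.52632 ms; sum = 3.84213 ms.
Propagation delays (d/s per hop): 0.00104348, 0.000217, 0.00123913, 0.01385 ms; sum = 0.0163496 ms.
End-to-end = 3.86 ms.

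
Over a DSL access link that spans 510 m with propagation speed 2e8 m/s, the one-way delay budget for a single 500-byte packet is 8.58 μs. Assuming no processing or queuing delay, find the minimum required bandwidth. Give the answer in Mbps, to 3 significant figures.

663 Mbps

L = 4000 bits.
Propagation delay = 510 / 200000000 = 2.55 μs.
Transmission budget = 8.58 − 2.55 = 6.03 μs.
R ≥ L / t_tx = 4000 bits / 6.03e-06 s = 663 Mbps.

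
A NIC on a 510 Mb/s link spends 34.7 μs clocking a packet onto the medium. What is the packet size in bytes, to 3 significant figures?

L = R × t_tx = 510000000 b/s × 3.47e-05 s = 17697 bits.
In bytes: 17697 / 8 = 2210 bytes.

2210 bytes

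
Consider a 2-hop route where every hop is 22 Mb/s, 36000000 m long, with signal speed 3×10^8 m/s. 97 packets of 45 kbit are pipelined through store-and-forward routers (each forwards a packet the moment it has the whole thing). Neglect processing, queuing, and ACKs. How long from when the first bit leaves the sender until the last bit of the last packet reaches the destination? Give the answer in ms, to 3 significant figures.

Per-hop transmission t_tx = L/R = 45000/22000000 = 2.04545 ms.
Per-hop propagation t_prop = 36000000/300000000 = 120 ms.
Pipeline fill: first packet needs 2·t_tx to clear all hops; remaining 96 packets each add one t_tx.
Total = (2+97-1)·t_tx + 2·t_prop = 98·2.04545 + 2·120 = 440 ms.

440 ms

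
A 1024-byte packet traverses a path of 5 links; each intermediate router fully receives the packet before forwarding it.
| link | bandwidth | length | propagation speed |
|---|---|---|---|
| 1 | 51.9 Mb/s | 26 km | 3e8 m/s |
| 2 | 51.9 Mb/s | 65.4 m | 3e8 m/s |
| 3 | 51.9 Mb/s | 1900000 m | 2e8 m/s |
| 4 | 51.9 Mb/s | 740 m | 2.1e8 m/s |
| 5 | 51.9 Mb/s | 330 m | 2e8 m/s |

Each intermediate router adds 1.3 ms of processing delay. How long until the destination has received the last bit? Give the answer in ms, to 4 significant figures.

L = 1024 × 8 = 8192 bits.
Transmission delay per hop = L/R = 8192/51900000 = 0.157842 ms; 5 hops → 0.78921 ms.
Propagation delays (d/s per hop): 0.0866667, 0.000218, 9.5, 0.00352381, 0.00165 ms; sum = 9.59206 ms.
Processing at 4 router(s): 4 × 1.3 ms = 5.2 ms.
End-to-end = 15.58 ms.

15.58 ms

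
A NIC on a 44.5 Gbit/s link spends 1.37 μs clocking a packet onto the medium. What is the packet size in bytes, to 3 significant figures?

7620 bytes

L = R × t_tx = 44500000000 b/s × 1.37e-06 s = 60965 bits.
In bytes: 60965 / 8 = 7620 bytes.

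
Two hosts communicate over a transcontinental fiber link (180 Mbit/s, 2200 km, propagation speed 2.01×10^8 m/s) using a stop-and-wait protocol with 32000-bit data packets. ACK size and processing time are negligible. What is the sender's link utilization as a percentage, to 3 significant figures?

t_tx = L/R = 32000/180000000 = 0.000177778 s.
t_prop = 2200000/2.01e+08 = 0.0109453 s; RTT = 0.0218905 s.
Cycle = t_tx + RTT = 0.0220683 s.
Utilization = t_tx / cycle = 0.000177778/0.0220683 = 0.806 %.

0.806 %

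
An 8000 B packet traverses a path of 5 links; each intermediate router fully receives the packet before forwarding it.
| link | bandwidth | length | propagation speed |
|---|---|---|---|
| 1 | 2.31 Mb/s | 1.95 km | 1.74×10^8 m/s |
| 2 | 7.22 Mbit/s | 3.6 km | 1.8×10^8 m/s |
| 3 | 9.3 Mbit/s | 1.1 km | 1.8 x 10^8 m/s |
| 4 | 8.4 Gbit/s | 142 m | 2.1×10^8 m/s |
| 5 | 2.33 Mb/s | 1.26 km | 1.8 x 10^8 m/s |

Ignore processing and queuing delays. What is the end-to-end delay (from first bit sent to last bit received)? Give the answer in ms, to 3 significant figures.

71.0 ms

L = 8000 × 8 = 64000 bits.
Transmission delays (L/R per hop): 27.7056, 8.86427, 6.88172, 0.00761905, 27.4678 ms; sum = 70.927 ms.
Propagation delays (d/s per hop): 0.0112069, 0.02, 0.00611111, 0.00067619, 0.007 ms; sum = 0.0449942 ms.
End-to-end = 71.0 ms.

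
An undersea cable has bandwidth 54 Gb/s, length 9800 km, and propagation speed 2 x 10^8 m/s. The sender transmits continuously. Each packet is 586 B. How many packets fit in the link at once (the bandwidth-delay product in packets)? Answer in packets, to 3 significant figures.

Propagation delay = 9800000 / 200000000 = 0.049 s.
BDP = R × t_prop = 54000000000 × 0.049 = 2646000000 bits.
In packets of 4688 bits: 564000 packets.

564000 packets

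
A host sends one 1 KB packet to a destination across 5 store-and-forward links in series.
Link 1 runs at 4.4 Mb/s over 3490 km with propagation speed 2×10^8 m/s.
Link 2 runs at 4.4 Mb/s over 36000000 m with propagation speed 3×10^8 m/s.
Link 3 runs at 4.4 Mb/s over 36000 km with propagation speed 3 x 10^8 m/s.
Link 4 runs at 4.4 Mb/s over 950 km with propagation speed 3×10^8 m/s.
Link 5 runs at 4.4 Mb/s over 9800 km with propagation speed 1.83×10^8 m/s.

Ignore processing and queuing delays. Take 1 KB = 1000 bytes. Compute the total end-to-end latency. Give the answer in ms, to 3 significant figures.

L = 8000 bits.
Transmission delay per hop = L/R = 8000/4400000 = 1.81818 ms; 5 hops → 9.09091 ms.
Propagation delays (d/s per hop): 17.45, 120, 120, 3.16667, 53.5519 ms; sum = 314.169 ms.
End-to-end = 323 ms.

323 ms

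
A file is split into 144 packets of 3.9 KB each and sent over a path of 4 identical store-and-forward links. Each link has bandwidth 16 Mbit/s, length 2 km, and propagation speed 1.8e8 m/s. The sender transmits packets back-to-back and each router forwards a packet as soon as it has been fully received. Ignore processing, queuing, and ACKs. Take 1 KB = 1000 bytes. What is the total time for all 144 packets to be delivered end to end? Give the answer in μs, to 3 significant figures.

Per-hop transmission t_tx = L/R = 31200/16000000 = 1950 μs.
Per-hop propagation t_prop = 2000/180000000 = 11.1111 μs.
Pipeline fill: first packet needs 4·t_tx to clear all hops; remaining 143 packets each add one t_tx.
Total = (4+144-1)·t_tx + 4·t_prop = 147·1950 + 4·11.1111 = 287000 μs.

287000 μs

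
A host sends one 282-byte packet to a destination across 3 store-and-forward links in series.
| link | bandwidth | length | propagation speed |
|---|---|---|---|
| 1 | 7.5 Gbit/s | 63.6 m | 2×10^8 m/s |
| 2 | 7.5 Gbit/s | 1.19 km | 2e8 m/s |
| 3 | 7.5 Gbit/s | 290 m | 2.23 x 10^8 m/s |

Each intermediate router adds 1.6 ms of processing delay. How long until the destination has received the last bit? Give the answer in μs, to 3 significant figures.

3210 μs

L = 282 × 8 = 2256 bits.
Transmission delay per hop = L/R = 2256/7500000000 = 0.3008 μs; 3 hops → 0.9024 μs.
Propagation delays (d/s per hop): 0.318, 5.95, 1.30045 μs; sum = 7.56845 μs.
Processing at 2 router(s): 2 × 1.6 ms = 3200 μs.
End-to-end = 3210 μs.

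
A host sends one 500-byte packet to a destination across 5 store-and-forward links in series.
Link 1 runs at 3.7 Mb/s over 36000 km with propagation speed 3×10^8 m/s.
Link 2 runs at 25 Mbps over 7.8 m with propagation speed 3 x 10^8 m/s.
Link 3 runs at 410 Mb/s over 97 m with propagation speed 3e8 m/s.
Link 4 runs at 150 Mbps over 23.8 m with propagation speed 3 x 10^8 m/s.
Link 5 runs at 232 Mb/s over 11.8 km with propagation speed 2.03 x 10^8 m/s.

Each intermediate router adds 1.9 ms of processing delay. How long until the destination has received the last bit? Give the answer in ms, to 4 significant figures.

129.0 ms

L = 500 × 8 = 4000 bits.
Transmission delays (L/R per hop): 1.08108, 0.16, 0.0097561, 0.0266667, 0.0172414 ms; sum = 1.29475 ms.
Propagation delays (d/s per hop): 120, 2.6e-05, 0.000323333, 7.93333e-05, 0.0581281 ms; sum = 120.059 ms.
Processing at 4 router(s): 4 × 1.9 ms = 7.6 ms.
End-to-end = 129.0 ms.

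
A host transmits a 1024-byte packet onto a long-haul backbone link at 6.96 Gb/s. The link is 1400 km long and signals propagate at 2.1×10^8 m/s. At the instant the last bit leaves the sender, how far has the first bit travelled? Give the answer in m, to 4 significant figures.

t_tx = L/R = 8192/6960000000 = 1.17701e-06 s.
Distance = s × t_tx = 210000000 × 1.17701e-06 = 247.2 m.

247.2 m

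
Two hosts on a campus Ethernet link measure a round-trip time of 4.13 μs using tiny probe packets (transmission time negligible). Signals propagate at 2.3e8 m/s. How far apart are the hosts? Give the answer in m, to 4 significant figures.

One-way propagation = RTT/2 = 2.065 μs.
d = s × t = 2.3e+08 × 2.065e-06 = 475.0 m.

475.0 m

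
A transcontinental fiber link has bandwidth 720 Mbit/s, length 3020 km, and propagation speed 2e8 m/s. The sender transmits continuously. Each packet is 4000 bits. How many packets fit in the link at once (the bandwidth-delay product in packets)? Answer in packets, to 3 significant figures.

2720 packets

Propagation delay = 3020000 / 200000000 = 0.0151 s.
BDP = R × t_prop = 720000000 × 0.0151 = 10872000 bits.
In packets of 4000 bits: 2720 packets.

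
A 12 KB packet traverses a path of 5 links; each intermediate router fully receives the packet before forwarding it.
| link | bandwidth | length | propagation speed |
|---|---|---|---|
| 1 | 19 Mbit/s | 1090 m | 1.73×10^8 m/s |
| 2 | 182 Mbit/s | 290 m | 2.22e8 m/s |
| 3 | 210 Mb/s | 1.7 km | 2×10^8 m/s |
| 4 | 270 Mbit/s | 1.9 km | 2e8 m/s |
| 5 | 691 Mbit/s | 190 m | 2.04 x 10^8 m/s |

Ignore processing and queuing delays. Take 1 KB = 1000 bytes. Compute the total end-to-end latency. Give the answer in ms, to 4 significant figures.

L = 96000 bits.
Transmission delays (L/R per hop): 5.05263, 0.527473, 0.457143, 0.355556, 0.138929 ms; sum = 6.53173 ms.
Propagation delays (d/s per hop): 0.00630058, 0.00130631, 0.0085, 0.0095, 0.000931373 ms; sum = 0.0265383 ms.
End-to-end = 6.558 ms.

6.558 ms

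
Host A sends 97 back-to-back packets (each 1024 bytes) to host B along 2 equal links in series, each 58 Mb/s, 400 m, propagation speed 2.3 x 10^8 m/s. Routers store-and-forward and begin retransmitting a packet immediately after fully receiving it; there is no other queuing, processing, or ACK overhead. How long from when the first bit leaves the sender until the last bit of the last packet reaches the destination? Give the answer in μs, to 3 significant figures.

Per-hop transmission t_tx = L/R = 8192/58000000 = 141.241 μs.
Per-hop propagation t_prop = 400/2.3e+08 = 1.73913 μs.
Pipeline fill: first packet needs 2·t_tx to clear all hops; remaining 96 packets each add one t_tx.
Total = (2+97-1)·t_tx + 2·t_prop = 98·141.241 + 2·1.73913 = 13800 μs.

13800 μs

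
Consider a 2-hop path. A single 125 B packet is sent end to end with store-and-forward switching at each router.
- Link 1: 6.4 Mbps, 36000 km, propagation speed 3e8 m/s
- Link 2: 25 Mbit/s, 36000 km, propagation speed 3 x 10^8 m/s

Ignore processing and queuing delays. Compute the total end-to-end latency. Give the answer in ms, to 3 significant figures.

240 ms

L = 125 × 8 = 1000 bits.
Transmission delays (L/R per hop): 0.15625, 0.04 ms; sum = 0.19625 ms.
Propagation delays (d/s per hop): 120, 120 ms; sum = 240 ms.
End-to-end = 240 ms.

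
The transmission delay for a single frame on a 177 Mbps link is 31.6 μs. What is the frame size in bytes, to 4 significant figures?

L = R × t_tx = 177000000 b/s × 3.16e-05 s = 5593.2 bits.
In bytes: 5593.2 / 8 = 699.2 bytes.

699.2 bytes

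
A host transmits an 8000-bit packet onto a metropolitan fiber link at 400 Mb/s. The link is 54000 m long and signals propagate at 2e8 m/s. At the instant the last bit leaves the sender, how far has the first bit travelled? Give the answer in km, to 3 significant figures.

t_tx = L/R = 8000/400000000 = 2e-05 s.
Distance = s × t_tx = 200000000 × 2e-05 = 4.00 km.

4.00 km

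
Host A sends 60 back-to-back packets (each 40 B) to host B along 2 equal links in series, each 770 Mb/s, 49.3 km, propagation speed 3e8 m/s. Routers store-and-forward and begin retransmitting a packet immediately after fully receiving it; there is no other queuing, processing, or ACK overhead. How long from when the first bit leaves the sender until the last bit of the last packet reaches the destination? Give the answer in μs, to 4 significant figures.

Per-hop transmission t_tx = L/R = 320/770000000 = 0.415584 μs.
Per-hop propagation t_prop = 49300/300000000 = 164.333 μs.
Pipeline fill: first packet needs 2·t_tx to clear all hops; remaining 59 packets each add one t_tx.
Total = (2+60-1)·t_tx + 2·t_prop = 61·0.415584 + 2·164.333 = 354.0 μs.

354.0 μs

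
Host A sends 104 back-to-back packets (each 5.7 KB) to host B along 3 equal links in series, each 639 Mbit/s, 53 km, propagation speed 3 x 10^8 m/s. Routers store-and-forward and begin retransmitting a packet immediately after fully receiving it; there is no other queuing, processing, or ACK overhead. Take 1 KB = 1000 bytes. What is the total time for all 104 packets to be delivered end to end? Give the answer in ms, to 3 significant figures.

Per-hop transmission t_tx = L/R = 45600/639000000 = 0.0713615 ms.
Per-hop propagation t_prop = 53000/300000000 = 0.176667 ms.
Pipeline fill: first packet needs 3·t_tx to clear all hops; remaining 103 packets each add one t_tx.
Total = (3+104-1)·t_tx + 3·t_prop = 106·0.0713615 + 3·0.176667 = 8.09 ms.

8.09 ms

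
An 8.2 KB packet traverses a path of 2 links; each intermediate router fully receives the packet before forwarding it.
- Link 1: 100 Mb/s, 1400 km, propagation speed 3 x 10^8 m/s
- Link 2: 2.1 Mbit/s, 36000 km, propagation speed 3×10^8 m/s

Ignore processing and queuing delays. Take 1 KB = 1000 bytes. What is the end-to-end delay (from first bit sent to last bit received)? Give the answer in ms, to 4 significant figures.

L = 65600 bits.
Transmission delays (L/R per hop): 0.656, 31.2381 ms; sum = 31.8941 ms.
Propagation delays (d/s per hop): 4.66667, 120 ms; sum = 124.667 ms.
End-to-end = 156.6 ms.

156.6 ms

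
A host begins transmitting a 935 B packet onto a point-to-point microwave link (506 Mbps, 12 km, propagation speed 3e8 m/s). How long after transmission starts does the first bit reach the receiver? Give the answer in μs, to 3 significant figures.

40.0 μs

First bit experiences only propagation delay: d/s = 12000/300000000 = 40.0 μs.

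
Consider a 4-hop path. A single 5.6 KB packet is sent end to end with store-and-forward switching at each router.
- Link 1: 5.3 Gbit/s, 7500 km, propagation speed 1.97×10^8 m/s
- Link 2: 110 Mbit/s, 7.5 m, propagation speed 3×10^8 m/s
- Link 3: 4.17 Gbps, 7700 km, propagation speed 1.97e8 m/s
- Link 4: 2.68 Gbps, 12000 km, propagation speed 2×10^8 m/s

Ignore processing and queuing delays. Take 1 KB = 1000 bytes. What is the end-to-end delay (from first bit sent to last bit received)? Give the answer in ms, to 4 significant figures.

L = 44800 bits.
Transmission delays (L/R per hop): 0.00845283, 0.407273, 0.0107434, 0.0167164 ms; sum = 0.443185 ms.
Propagation delays (d/s per hop): 38.0711, 2.5e-05, 39.0863, 60 ms; sum = 137.157 ms.
End-to-end = 137.6 ms.

137.6 ms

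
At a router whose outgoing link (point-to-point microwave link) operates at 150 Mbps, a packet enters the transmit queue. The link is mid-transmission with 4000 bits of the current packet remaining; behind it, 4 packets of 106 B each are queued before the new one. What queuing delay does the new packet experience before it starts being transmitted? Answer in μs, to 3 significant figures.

49.3 μs

Each queued packet: L/R = 848/150000000 = 5.65333 μs.
4 queued → 22.6133 μs.
Plus remaining 4000 bits of current packet: 26.6667 μs.
Queuing delay = 49.3 μs.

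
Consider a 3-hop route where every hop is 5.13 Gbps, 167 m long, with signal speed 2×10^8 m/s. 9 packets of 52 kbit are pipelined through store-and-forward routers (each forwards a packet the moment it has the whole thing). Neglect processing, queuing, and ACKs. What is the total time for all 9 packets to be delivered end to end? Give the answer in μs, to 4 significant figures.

114.0 μs

Per-hop transmission t_tx = L/R = 52000/5130000000 = 10.1365 μs.
Per-hop propagation t_prop = 167/200000000 = 0.835 μs.
Pipeline fill: first packet needs 3·t_tx to clear all hops; remaining 8 packets each add one t_tx.
Total = (3+9-1)·t_tx + 3·t_prop = 11·10.1365 + 3·0.835 = 114.0 μs.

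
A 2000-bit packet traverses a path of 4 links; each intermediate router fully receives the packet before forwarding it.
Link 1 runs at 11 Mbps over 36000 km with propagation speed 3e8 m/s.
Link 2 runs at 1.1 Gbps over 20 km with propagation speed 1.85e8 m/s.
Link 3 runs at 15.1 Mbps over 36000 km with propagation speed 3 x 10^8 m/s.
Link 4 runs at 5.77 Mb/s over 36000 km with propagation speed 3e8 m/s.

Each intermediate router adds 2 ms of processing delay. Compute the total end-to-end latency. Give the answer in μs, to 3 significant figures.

367000 μs

Transmission delays (L/R per hop): 181.818, 1.81818, 132.45, 346.62 μs; sum = 662.707 μs.
Propagation delays (d/s per hop): 120000, 108.108, 120000, 120000 μs; sum = 360108 μs.
Processing at 3 router(s): 3 × 2 ms = 6000 μs.
End-to-end = 367000 μs.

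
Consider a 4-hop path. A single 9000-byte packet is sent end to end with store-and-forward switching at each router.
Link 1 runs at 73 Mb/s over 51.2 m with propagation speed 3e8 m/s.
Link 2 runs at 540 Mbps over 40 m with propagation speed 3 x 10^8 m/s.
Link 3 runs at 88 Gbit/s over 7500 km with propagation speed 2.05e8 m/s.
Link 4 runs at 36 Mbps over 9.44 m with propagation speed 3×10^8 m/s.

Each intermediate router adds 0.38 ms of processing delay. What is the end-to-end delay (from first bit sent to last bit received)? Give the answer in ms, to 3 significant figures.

L = 9000 × 8 = 72000 bits.
Transmission delays (L/R per hop): 0.986301, 0.133333, 0.000818182, 2 ms; sum = 3.12045 ms.
Propagation delays (d/s per hop): 0.000170667, 0.000133333, 36.5854, 3.14667e-05 ms; sum = 36.5857 ms.
Processing at 3 router(s): 3 × 0.38 ms = 1.14 ms.
End-to-end = 40.8 ms.

40.8 ms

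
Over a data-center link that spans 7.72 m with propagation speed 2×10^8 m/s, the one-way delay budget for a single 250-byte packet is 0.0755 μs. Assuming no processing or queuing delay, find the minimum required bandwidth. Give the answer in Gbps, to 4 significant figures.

L = 2000 bits.
Propagation delay = 7.72 / 200000000 = 0.0386 μs.
Transmission budget = 0.0755 − 0.0386 = 0.0369 μs.
R ≥ L / t_tx = 2000 bits / 3.69e-08 s = 54.20 Gbps.

54.20 Gbps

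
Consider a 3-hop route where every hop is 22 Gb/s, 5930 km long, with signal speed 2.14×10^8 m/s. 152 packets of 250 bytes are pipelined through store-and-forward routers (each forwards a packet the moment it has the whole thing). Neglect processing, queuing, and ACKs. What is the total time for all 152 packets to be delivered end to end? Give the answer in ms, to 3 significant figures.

83.1 ms

Per-hop transmission t_tx = L/R = 2000/22000000000 = 9.09091e-05 ms.
Per-hop propagation t_prop = 5930000/214000000 = 27.7103 ms.
Pipeline fill: first packet needs 3·t_tx to clear all hops; remaining 151 packets each add one t_tx.
Total = (3+152-1)·t_tx + 3·t_prop = 154·9.09091e-05 + 3·27.7103 = 83.1 ms.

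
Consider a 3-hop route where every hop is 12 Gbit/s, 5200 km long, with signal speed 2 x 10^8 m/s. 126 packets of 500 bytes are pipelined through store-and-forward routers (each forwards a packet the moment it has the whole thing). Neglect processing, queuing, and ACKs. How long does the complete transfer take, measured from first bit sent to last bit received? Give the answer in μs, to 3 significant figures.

Per-hop transmission t_tx = L/R = 4000/12000000000 = 0.333333 μs.
Per-hop propagation t_prop = 5200000/200000000 = 26000 μs.
Pipeline fill: first packet needs 3·t_tx to clear all hops; remaining 125 packets each add one t_tx.
Total = (3+126-1)·t_tx + 3·t_prop = 128·0.333333 + 3·26000 = 78000 μs.

78000 μs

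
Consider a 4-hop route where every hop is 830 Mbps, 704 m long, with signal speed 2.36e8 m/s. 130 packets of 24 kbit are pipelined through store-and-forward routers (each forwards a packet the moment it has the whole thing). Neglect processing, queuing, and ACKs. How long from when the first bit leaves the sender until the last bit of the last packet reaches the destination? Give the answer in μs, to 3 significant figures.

Per-hop transmission t_tx = L/R = 24000/830000000 = 28.9157 μs.
Per-hop propagation t_prop = 704/236000000 = 2.98305 μs.
Pipeline fill: first packet needs 4·t_tx to clear all hops; remaining 129 packets each add one t_tx.
Total = (4+130-1)·t_tx + 4·t_prop = 133·28.9157 + 4·2.98305 = 3860 μs.

3860 μs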